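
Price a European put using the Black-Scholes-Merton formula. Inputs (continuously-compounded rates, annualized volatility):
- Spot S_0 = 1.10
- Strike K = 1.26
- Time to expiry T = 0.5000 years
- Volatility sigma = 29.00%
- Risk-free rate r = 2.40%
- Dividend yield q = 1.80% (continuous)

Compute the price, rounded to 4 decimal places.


Answer: Price = 0.1920

Derivation:
d1 = (ln(S/K) + (r - q + 0.5*sigma^2) * T) / (sigma * sqrt(T)) = -0.54508931
d2 = d1 - sigma * sqrt(T) = -0.75015028
exp(-rT) = 0.98807171; exp(-qT) = 0.99104038
P = K * exp(-rT) * N(-d2) - S_0 * exp(-qT) * N(-d1)
N(-d1) = 0.70715395; N(-d2) = 0.77341790
P = 1.2600 * 0.98807171 * 0.77341790 - 1.1000 * 0.99104038 * 0.70715395 = 0.1920


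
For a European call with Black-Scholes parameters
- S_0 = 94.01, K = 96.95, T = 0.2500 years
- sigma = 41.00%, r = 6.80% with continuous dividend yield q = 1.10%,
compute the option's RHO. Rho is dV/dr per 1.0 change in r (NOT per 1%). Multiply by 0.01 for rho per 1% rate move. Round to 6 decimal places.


Answer: Rho = 10.182565

Derivation:
d1 = 0.0217964776; d2 = -0.1832035224
phi(d1) = 0.3988475256; exp(-qT) = 0.9972537778; exp(-rT) = 0.9831436846
N(d2) = 0.4273191653
Rho = K*T*exp(-rT)*N(d2) = 96.9500 * 0.2500 * 0.9831436846 * 0.4273191653 = 10.182565


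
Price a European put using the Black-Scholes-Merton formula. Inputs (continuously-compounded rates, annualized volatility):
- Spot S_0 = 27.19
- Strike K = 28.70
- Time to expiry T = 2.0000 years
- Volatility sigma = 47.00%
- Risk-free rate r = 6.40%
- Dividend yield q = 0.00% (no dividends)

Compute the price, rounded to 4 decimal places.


Answer: Price = 5.8986

Derivation:
d1 = (ln(S/K) + (r - q + 0.5*sigma^2) * T) / (sigma * sqrt(T)) = 0.44359988
d2 = d1 - sigma * sqrt(T) = -0.22108049
exp(-rT) = 0.87985338; exp(-qT) = 1.00000000
P = K * exp(-rT) * N(-d2) - S_0 * exp(-qT) * N(-d1)
N(-d1) = 0.32866595; N(-d2) = 0.58748512
P = 28.7000 * 0.87985338 * 0.58748512 - 27.1900 * 1.00000000 * 0.32866595 = 5.8986


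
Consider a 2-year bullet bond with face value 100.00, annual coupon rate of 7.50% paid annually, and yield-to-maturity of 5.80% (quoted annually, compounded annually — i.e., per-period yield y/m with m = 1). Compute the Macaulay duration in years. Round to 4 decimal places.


Answer: Macaulay duration = 1.9313 years

Derivation:
Coupon per period c = face * coupon_rate / m = 7.500000
Periods per year m = 1; per-period yield y/m = 0.058000
Number of cashflows N = 2
Cashflows (t years, CF_t, discount factor 1/(1+y/m)^(m*t), PV):
  t = 1.0000: CF_t = 7.500000, DF = 0.945180, PV = 7.088847
  t = 2.0000: CF_t = 107.500000, DF = 0.893364, PV = 96.036678
Price P = sum_t PV_t = 103.125525
Macaulay numerator sum_t t * PV_t:
  t * PV_t at t = 1.0000: 7.088847
  t * PV_t at t = 2.0000: 192.073356
Macaulay duration D = (sum_t t * PV_t) / P = 199.162203 / 103.125525 = 1.931260


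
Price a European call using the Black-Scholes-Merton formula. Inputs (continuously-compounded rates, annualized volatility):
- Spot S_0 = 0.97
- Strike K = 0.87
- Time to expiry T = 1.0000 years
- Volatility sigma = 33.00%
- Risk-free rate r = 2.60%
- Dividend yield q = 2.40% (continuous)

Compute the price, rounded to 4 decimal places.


Answer: Price = 0.1738

Derivation:
d1 = (ln(S/K) + (r - q + 0.5*sigma^2) * T) / (sigma * sqrt(T)) = 0.50076624
d2 = d1 - sigma * sqrt(T) = 0.17076624
exp(-rT) = 0.97433509; exp(-qT) = 0.97628571
C = S_0 * exp(-qT) * N(d1) - K * exp(-rT) * N(d2)
N(d1) = 0.69173218; N(d2) = 0.56779621
C = 0.9700 * 0.97628571 * 0.69173218 - 0.8700 * 0.97433509 * 0.56779621 = 0.1738


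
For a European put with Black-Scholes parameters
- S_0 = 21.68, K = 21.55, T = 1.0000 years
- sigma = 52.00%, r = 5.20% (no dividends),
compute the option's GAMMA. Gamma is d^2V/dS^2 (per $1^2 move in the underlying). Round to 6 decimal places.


Answer: Gamma = 0.033027

Derivation:
d1 = 0.3715660770; d2 = -0.1484339230
phi(d1) = 0.3723320527; exp(-qT) = 1.0000000000; exp(-rT) = 0.9493288668
Gamma = exp(-qT) * phi(d1) / (S * sigma * sqrt(T)) = 1.0000000000 * 0.3723320527 / (21.6800 * 0.5200 * 1.0000000000) = 0.033027


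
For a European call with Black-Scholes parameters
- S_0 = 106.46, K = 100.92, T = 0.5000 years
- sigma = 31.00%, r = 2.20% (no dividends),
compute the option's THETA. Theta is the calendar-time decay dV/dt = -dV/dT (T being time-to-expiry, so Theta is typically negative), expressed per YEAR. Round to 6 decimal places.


Answer: Theta = -9.840320

Derivation:
d1 = 0.4035809854; d2 = 0.1843778832
phi(d1) = 0.3677406521; exp(-qT) = 1.0000000000; exp(-rT) = 0.9890602788
Theta = -S*exp(-qT)*phi(d1)*sigma/(2*sqrt(T)) - r*K*exp(-rT)*N(d2) + q*S*exp(-qT)*N(d1)
N(d1) = 0.6567395647; N(d2) = 0.5731414905; sqrt(T) = 0.7071067812
Term 1 = -106.4600 * 1.0000000000 * 0.3677406521 * 0.3100 / (2 * 0.7071067812) = -8.5817290738
Term 2 = -0.0220 * 100.9200 * 0.9890602788 * 0.5731414905 = -1.2585907401
Term 3 = 0 (no dividend yield, q = 0)
Theta = -8.5817290738 + (-1.2585907401) + (0.0000000000) = -9.840320


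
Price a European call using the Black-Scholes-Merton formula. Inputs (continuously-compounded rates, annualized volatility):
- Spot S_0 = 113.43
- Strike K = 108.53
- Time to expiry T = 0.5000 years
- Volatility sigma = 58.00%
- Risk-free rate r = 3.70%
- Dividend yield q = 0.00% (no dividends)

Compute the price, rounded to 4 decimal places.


d1 = (ln(S/K) + (r - q + 0.5*sigma^2) * T) / (sigma * sqrt(T)) = 0.35784303
d2 = d1 - sigma * sqrt(T) = -0.05227891
exp(-rT) = 0.98167007; exp(-qT) = 1.00000000
C = S_0 * exp(-qT) * N(d1) - K * exp(-rT) * N(d2)
N(d1) = 0.63976961; N(d2) = 0.47915323
C = 113.4300 * 1.00000000 * 0.63976961 - 108.5300 * 0.98167007 * 0.47915323 = 21.5198

Answer: Price = 21.5198


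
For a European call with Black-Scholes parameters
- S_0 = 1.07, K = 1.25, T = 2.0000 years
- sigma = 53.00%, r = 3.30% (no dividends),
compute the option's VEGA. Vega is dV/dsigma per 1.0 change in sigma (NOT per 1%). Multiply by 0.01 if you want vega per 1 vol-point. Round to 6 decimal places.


Answer: Vega = 0.584315

Derivation:
d1 = 0.2553790816; d2 = -0.4941541065
phi(d1) = 0.3861429000; exp(-qT) = 1.0000000000; exp(-rT) = 0.9361308643
Vega = S * exp(-qT) * phi(d1) * sqrt(T) = 1.0700 * 1.0000000000 * 0.3861429000 * 1.4142135624 = 0.584315


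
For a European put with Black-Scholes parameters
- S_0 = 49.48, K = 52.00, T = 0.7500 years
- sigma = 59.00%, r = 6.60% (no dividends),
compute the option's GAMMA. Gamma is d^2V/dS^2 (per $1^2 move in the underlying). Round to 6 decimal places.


Answer: Gamma = 0.015274

Derivation:
d1 = 0.2551346634; d2 = -0.2558203248
phi(d1) = 0.3861669919; exp(-qT) = 1.0000000000; exp(-rT) = 0.9517051581
Gamma = exp(-qT) * phi(d1) / (S * sigma * sqrt(T)) = 1.0000000000 * 0.3861669919 / (49.4800 * 0.5900 * 0.8660254038) = 0.015274


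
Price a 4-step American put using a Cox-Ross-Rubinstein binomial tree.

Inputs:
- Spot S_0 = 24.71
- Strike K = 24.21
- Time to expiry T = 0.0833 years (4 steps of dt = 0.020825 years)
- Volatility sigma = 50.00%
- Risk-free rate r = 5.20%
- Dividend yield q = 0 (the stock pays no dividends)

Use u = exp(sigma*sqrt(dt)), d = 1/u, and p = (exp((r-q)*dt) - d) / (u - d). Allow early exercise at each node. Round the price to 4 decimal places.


Answer: Price = V(0,0) = 1.1203

Derivation:
dt = T/N = 0.020825
u = exp(sigma*sqrt(dt)) = 1.074821; d = 1/u = 0.930387
p = (exp((r-q)*dt) - d) / (u - d) = 0.489471
Discount per step: exp(-r*dt) = 0.998918
Stock lattice S(k, i) with i counting down-moves:
  k=0: S(0,0) = 24.7100
  k=1: S(1,0) = 26.5588; S(1,1) = 22.9899
  k=2: S(2,0) = 28.5460; S(2,1) = 24.7100; S(2,2) = 21.3895
  k=3: S(3,0) = 30.6818; S(3,1) = 26.5588; S(3,2) = 22.9899; S(3,3) = 19.9005
  k=4: S(4,0) = 32.9775; S(4,1) = 28.5460; S(4,2) = 24.7100; S(4,3) = 21.3895; S(4,4) = 18.5152
Terminal payoffs V(N, i) = max(K - S_T, 0):
  V(4,0) = 0.000000; V(4,1) = 0.000000; V(4,2) = 0.000000; V(4,3) = 2.820518; V(4,4) = 5.694826
Backward induction: V(k, i) = exp(-r*dt) * [p * V(k+1, i) + (1-p) * V(k+1, i+1)]; then take max(V_cont, immediate exercise) for American.
  V(3,0) = exp(-r*dt) * [p*0.000000 + (1-p)*0.000000] = 0.000000; exercise = 0.000000; V(3,0) = max -> 0.000000
  V(3,1) = exp(-r*dt) * [p*0.000000 + (1-p)*0.000000] = 0.000000; exercise = 0.000000; V(3,1) = max -> 0.000000
  V(3,2) = exp(-r*dt) * [p*0.000000 + (1-p)*2.820518] = 1.438398; exercise = 1.220130; V(3,2) = max -> 1.438398
  V(3,3) = exp(-r*dt) * [p*2.820518 + (1-p)*5.694826] = 4.283295; exercise = 4.309498; V(3,3) = max -> 4.309498
  V(2,0) = exp(-r*dt) * [p*0.000000 + (1-p)*0.000000] = 0.000000; exercise = 0.000000; V(2,0) = max -> 0.000000
  V(2,1) = exp(-r*dt) * [p*0.000000 + (1-p)*1.438398] = 0.733549; exercise = 0.000000; V(2,1) = max -> 0.733549
  V(2,2) = exp(-r*dt) * [p*1.438398 + (1-p)*4.309498] = 2.901035; exercise = 2.820518; V(2,2) = max -> 2.901035
  V(1,0) = exp(-r*dt) * [p*0.000000 + (1-p)*0.733549] = 0.374093; exercise = 0.000000; V(1,0) = max -> 0.374093
  V(1,1) = exp(-r*dt) * [p*0.733549 + (1-p)*2.901035] = 1.838122; exercise = 1.220130; V(1,1) = max -> 1.838122
  V(0,0) = exp(-r*dt) * [p*0.374093 + (1-p)*1.838122] = 1.120309; exercise = 0.000000; V(0,0) = max -> 1.120309


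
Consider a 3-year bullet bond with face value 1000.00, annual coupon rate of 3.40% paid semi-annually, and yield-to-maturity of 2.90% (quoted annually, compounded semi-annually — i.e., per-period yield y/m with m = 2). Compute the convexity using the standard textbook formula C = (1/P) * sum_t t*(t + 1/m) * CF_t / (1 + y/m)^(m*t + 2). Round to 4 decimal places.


Coupon per period c = face * coupon_rate / m = 17.000000
Periods per year m = 2; per-period yield y/m = 0.014500
Number of cashflows N = 6
Cashflows (t years, CF_t, discount factor 1/(1+y/m)^(m*t), PV):
  t = 0.5000: CF_t = 17.000000, DF = 0.985707, PV = 16.757023
  t = 1.0000: CF_t = 17.000000, DF = 0.971619, PV = 16.517519
  t = 1.5000: CF_t = 17.000000, DF = 0.957732, PV = 16.281438
  t = 2.0000: CF_t = 17.000000, DF = 0.944043, PV = 16.048732
  t = 2.5000: CF_t = 17.000000, DF = 0.930550, PV = 15.819351
  t = 3.0000: CF_t = 1017.000000, DF = 0.917250, PV = 932.843188
Price P = sum_t PV_t = 1014.267252
Convexity numerator sum_t t*(t + 1/m) * CF_t / (1+y/m)^(m*t + 2):
  t = 0.5000: term = 8.140719
  t = 1.0000: term = 24.073098
  t = 1.5000: term = 47.458053
  t = 2.0000: term = 77.966245
  t = 2.5000: term = 115.277839
  t = 3.0000: term = 9516.863516
Convexity = (1/P) * sum = 9789.779470 / 1014.267252 = 9.652071

Answer: Convexity = 9.6521


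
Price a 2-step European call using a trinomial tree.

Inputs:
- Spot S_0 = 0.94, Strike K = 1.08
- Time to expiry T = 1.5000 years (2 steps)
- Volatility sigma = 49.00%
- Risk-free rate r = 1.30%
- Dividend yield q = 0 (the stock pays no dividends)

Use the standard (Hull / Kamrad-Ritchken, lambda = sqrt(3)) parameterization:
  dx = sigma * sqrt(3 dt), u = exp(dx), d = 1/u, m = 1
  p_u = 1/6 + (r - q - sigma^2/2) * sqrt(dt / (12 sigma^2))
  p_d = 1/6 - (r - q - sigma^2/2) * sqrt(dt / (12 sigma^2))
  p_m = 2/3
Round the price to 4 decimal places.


Answer: Price = V(0,0) = 0.1660

Derivation:
dt = T/N = 0.750000; dx = sigma*sqrt(3*dt) = 0.735000
u = exp(dx) = 2.085482; d = 1/u = 0.479505
p_u = 0.112049, p_m = 0.666667, p_d = 0.221284
Discount per step: exp(-r*dt) = 0.990297
Stock lattice S(k, j) with j the centered position index:
  k=0: S(0,+0) = 0.9400
  k=1: S(1,-1) = 0.4507; S(1,+0) = 0.9400; S(1,+1) = 1.9604
  k=2: S(2,-2) = 0.2161; S(2,-1) = 0.4507; S(2,+0) = 0.9400; S(2,+1) = 1.9604; S(2,+2) = 4.0883
Terminal payoffs V(N, j) = max(S_T - K, 0):
  V(2,-2) = 0.000000; V(2,-1) = 0.000000; V(2,+0) = 0.000000; V(2,+1) = 0.880353; V(2,+2) = 3.008281
Backward induction: V(k, j) = exp(-r*dt) * [p_u * V(k+1, j+1) + p_m * V(k+1, j) + p_d * V(k+1, j-1)]
  V(1,-1) = exp(-r*dt) * [p_u*0.000000 + p_m*0.000000 + p_d*0.000000] = 0.000000
  V(1,+0) = exp(-r*dt) * [p_u*0.880353 + p_m*0.000000 + p_d*0.000000] = 0.097686
  V(1,+1) = exp(-r*dt) * [p_u*3.008281 + p_m*0.880353 + p_d*0.000000] = 0.915013
  V(0,+0) = exp(-r*dt) * [p_u*0.915013 + p_m*0.097686 + p_d*0.000000] = 0.166024


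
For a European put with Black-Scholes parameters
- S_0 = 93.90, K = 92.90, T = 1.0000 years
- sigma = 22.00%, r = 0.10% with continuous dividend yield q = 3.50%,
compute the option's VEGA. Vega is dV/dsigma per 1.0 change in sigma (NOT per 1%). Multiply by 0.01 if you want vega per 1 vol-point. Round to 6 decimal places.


Answer: Vega = 36.171928

Derivation:
d1 = 0.0041215472; d2 = -0.2158784528
phi(d1) = 0.3989388920; exp(-qT) = 0.9656054163; exp(-rT) = 0.9990004998
Vega = S * exp(-qT) * phi(d1) * sqrt(T) = 93.9000 * 0.9656054163 * 0.3989388920 * 1.0000000000 = 36.171928


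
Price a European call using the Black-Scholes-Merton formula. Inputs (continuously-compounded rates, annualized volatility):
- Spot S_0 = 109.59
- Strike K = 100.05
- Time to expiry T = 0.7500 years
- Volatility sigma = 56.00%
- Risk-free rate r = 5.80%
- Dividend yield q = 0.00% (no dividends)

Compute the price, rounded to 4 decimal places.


Answer: Price = 27.3113

Derivation:
d1 = (ln(S/K) + (r - q + 0.5*sigma^2) * T) / (sigma * sqrt(T)) = 0.51997829
d2 = d1 - sigma * sqrt(T) = 0.03500406
exp(-rT) = 0.95743255; exp(-qT) = 1.00000000
C = S_0 * exp(-qT) * N(d1) - K * exp(-rT) * N(d2)
N(d1) = 0.69846065; N(d2) = 0.51396175
C = 109.5900 * 1.00000000 * 0.69846065 - 100.0500 * 0.95743255 * 0.51396175 = 27.3113


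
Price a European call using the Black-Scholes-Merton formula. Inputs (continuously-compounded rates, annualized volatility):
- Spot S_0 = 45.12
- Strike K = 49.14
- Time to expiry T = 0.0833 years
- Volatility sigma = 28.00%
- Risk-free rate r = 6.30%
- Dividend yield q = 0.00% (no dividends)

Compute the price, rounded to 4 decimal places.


d1 = (ln(S/K) + (r - q + 0.5*sigma^2) * T) / (sigma * sqrt(T)) = -0.95077058
d2 = d1 - sigma * sqrt(T) = -1.03158345
exp(-rT) = 0.99476585; exp(-qT) = 1.00000000
C = S_0 * exp(-qT) * N(d1) - K * exp(-rT) * N(d2)
N(d1) = 0.17086042; N(d2) = 0.15113365
C = 45.1200 * 1.00000000 * 0.17086042 - 49.1400 * 0.99476585 * 0.15113365 = 0.3214

Answer: Price = 0.3214


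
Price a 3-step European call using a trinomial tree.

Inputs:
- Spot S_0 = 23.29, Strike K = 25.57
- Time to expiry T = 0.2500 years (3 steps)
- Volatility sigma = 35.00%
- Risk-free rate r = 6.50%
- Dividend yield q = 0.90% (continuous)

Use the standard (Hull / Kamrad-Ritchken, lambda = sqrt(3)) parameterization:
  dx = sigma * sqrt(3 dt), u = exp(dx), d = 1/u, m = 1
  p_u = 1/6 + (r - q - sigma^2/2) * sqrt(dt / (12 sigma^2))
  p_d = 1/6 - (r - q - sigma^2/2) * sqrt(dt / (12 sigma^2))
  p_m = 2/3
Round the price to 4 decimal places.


dt = T/N = 0.083333; dx = sigma*sqrt(3*dt) = 0.175000
u = exp(dx) = 1.191246; d = 1/u = 0.839457
p_u = 0.165417, p_m = 0.666667, p_d = 0.167917
Discount per step: exp(-r*dt) = 0.994598
Stock lattice S(k, j) with j the centered position index:
  k=0: S(0,+0) = 23.2900
  k=1: S(1,-1) = 19.5510; S(1,+0) = 23.2900; S(1,+1) = 27.7441
  k=2: S(2,-2) = 16.4122; S(2,-1) = 19.5510; S(2,+0) = 23.2900; S(2,+1) = 27.7441; S(2,+2) = 33.0501
  k=3: S(3,-3) = 13.7773; S(3,-2) = 16.4122; S(3,-1) = 19.5510; S(3,+0) = 23.2900; S(3,+1) = 27.7441; S(3,+2) = 33.0501; S(3,+3) = 39.3708
Terminal payoffs V(N, j) = max(S_T - K, 0):
  V(3,-3) = 0.000000; V(3,-2) = 0.000000; V(3,-1) = 0.000000; V(3,+0) = 0.000000; V(3,+1) = 2.174124; V(3,+2) = 7.480083; V(3,+3) = 13.800787
Backward induction: V(k, j) = exp(-r*dt) * [p_u * V(k+1, j+1) + p_m * V(k+1, j) + p_d * V(k+1, j-1)]
  V(2,-2) = exp(-r*dt) * [p_u*0.000000 + p_m*0.000000 + p_d*0.000000] = 0.000000
  V(2,-1) = exp(-r*dt) * [p_u*0.000000 + p_m*0.000000 + p_d*0.000000] = 0.000000
  V(2,+0) = exp(-r*dt) * [p_u*2.174124 + p_m*0.000000 + p_d*0.000000] = 0.357694
  V(2,+1) = exp(-r*dt) * [p_u*7.480083 + p_m*2.174124 + p_d*0.000000] = 2.672233
  V(2,+2) = exp(-r*dt) * [p_u*13.800787 + p_m*7.480083 + p_d*2.174124] = 7.593431
  V(1,-1) = exp(-r*dt) * [p_u*0.357694 + p_m*0.000000 + p_d*0.000000] = 0.058849
  V(1,+0) = exp(-r*dt) * [p_u*2.672233 + p_m*0.357694 + p_d*0.000000] = 0.676818
  V(1,+1) = exp(-r*dt) * [p_u*7.593431 + p_m*2.672233 + p_d*0.357694] = 3.080898
  V(0,+0) = exp(-r*dt) * [p_u*3.080898 + p_m*0.676818 + p_d*0.058849] = 0.965482

Answer: Price = V(0,0) = 0.9655


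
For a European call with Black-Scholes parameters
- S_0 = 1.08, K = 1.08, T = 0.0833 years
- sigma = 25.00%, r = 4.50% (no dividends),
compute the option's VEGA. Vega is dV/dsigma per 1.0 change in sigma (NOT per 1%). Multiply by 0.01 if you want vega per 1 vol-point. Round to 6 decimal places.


Answer: Vega = 0.123872

Derivation:
d1 = 0.0880283051; d2 = 0.0158739567
phi(d1) = 0.3973995726; exp(-qT) = 1.0000000000; exp(-rT) = 0.9962585169
Vega = S * exp(-qT) * phi(d1) * sqrt(T) = 1.0800 * 1.0000000000 * 0.3973995726 * 0.2886173938 = 0.123872


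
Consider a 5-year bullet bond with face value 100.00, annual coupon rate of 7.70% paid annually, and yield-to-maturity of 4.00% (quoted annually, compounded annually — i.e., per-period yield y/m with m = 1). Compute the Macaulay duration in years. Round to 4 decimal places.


Answer: Macaulay duration = 4.3883 years

Derivation:
Coupon per period c = face * coupon_rate / m = 7.700000
Periods per year m = 1; per-period yield y/m = 0.040000
Number of cashflows N = 5
Cashflows (t years, CF_t, discount factor 1/(1+y/m)^(m*t), PV):
  t = 1.0000: CF_t = 7.700000, DF = 0.961538, PV = 7.403846
  t = 2.0000: CF_t = 7.700000, DF = 0.924556, PV = 7.119083
  t = 3.0000: CF_t = 7.700000, DF = 0.888996, PV = 6.845272
  t = 4.0000: CF_t = 7.700000, DF = 0.854804, PV = 6.581992
  t = 5.0000: CF_t = 107.700000, DF = 0.821927, PV = 88.521549
Price P = sum_t PV_t = 116.471743
Macaulay numerator sum_t t * PV_t:
  t * PV_t at t = 1.0000: 7.403846
  t * PV_t at t = 2.0000: 14.238166
  t * PV_t at t = 3.0000: 20.535816
  t * PV_t at t = 4.0000: 26.327969
  t * PV_t at t = 5.0000: 442.607747
Macaulay duration D = (sum_t t * PV_t) / P = 511.113544 / 116.471743 = 4.388305


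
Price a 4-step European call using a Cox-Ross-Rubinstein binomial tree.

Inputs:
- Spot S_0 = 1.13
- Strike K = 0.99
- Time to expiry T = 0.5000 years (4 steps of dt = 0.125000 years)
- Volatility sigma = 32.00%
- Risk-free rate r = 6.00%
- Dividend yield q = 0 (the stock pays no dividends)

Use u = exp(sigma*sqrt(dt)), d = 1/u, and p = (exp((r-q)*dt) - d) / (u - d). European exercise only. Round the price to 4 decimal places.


dt = T/N = 0.125000
u = exp(sigma*sqrt(dt)) = 1.119785; d = 1/u = 0.893028
p = (exp((r-q)*dt) - d) / (u - d) = 0.504945
Discount per step: exp(-r*dt) = 0.992528
Stock lattice S(k, i) with i counting down-moves:
  k=0: S(0,0) = 1.1300
  k=1: S(1,0) = 1.2654; S(1,1) = 1.0091
  k=2: S(2,0) = 1.4169; S(2,1) = 1.1300; S(2,2) = 0.9012
  k=3: S(3,0) = 1.5867; S(3,1) = 1.2654; S(3,2) = 1.0091; S(3,3) = 0.8048
  k=4: S(4,0) = 1.7767; S(4,1) = 1.4169; S(4,2) = 1.1300; S(4,3) = 0.9012; S(4,4) = 0.7187
Terminal payoffs V(N, i) = max(S_T - K, 0):
  V(4,0) = 0.786715; V(4,1) = 0.426929; V(4,2) = 0.140000; V(4,3) = 0.000000; V(4,4) = 0.000000
Backward induction: V(k, i) = exp(-r*dt) * [p * V(k+1, i) + (1-p) * V(k+1, i+1)].
  V(3,0) = exp(-r*dt) * [p*0.786715 + (1-p)*0.426929] = 0.604054
  V(3,1) = exp(-r*dt) * [p*0.426929 + (1-p)*0.140000] = 0.282755
  V(3,2) = exp(-r*dt) * [p*0.140000 + (1-p)*0.000000] = 0.070164
  V(3,3) = exp(-r*dt) * [p*0.000000 + (1-p)*0.000000] = 0.000000
  V(2,0) = exp(-r*dt) * [p*0.604054 + (1-p)*0.282755] = 0.441668
  V(2,1) = exp(-r*dt) * [p*0.282755 + (1-p)*0.070164] = 0.176184
  V(2,2) = exp(-r*dt) * [p*0.070164 + (1-p)*0.000000] = 0.035164
  V(1,0) = exp(-r*dt) * [p*0.441668 + (1-p)*0.176184] = 0.307921
  V(1,1) = exp(-r*dt) * [p*0.176184 + (1-p)*0.035164] = 0.105577
  V(0,0) = exp(-r*dt) * [p*0.307921 + (1-p)*0.105577] = 0.206197

Answer: Price = V(0,0) = 0.2062


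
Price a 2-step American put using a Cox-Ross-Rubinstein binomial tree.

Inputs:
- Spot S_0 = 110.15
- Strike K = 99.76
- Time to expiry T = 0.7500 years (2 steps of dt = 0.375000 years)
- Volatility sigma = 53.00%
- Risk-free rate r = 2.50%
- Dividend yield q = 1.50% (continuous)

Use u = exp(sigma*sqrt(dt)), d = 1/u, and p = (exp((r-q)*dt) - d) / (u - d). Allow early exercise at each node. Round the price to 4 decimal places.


dt = T/N = 0.375000
u = exp(sigma*sqrt(dt)) = 1.383418; d = 1/u = 0.722847
p = (exp((r-q)*dt) - d) / (u - d) = 0.425253
Discount per step: exp(-r*dt) = 0.990669
Stock lattice S(k, i) with i counting down-moves:
  k=0: S(0,0) = 110.1500
  k=1: S(1,0) = 152.3835; S(1,1) = 79.6216
  k=2: S(2,0) = 210.8101; S(2,1) = 110.1500; S(2,2) = 57.5543
Terminal payoffs V(N, i) = max(K - S_T, 0):
  V(2,0) = 0.000000; V(2,1) = 0.000000; V(2,2) = 42.205732
Backward induction: V(k, i) = exp(-r*dt) * [p * V(k+1, i) + (1-p) * V(k+1, i+1)]; then take max(V_cont, immediate exercise) for American.
  V(1,0) = exp(-r*dt) * [p*0.000000 + (1-p)*0.000000] = 0.000000; exercise = 0.000000; V(1,0) = max -> 0.000000
  V(1,1) = exp(-r*dt) * [p*0.000000 + (1-p)*42.205732] = 24.031264; exercise = 20.138379; V(1,1) = max -> 24.031264
  V(0,0) = exp(-r*dt) * [p*0.000000 + (1-p)*24.031264] = 13.683014; exercise = 0.000000; V(0,0) = max -> 13.683014

Answer: Price = V(0,0) = 13.6830


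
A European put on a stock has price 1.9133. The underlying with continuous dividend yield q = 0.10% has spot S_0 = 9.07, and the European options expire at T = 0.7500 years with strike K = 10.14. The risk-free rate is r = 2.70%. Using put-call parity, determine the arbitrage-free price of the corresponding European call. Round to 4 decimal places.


Answer: Call price = 1.0398

Derivation:
Put-call parity: C - P = S_0 * exp(-qT) - K * exp(-rT).
S_0 * exp(-qT) = 9.0700 * 0.99925028 = 9.06320005
K * exp(-rT) = 10.1400 * 0.97995365 = 9.93673005
C = P + S*exp(-qT) - K*exp(-rT)
C = 1.9133 + 9.06320005 - 9.93673005 = 1.0398


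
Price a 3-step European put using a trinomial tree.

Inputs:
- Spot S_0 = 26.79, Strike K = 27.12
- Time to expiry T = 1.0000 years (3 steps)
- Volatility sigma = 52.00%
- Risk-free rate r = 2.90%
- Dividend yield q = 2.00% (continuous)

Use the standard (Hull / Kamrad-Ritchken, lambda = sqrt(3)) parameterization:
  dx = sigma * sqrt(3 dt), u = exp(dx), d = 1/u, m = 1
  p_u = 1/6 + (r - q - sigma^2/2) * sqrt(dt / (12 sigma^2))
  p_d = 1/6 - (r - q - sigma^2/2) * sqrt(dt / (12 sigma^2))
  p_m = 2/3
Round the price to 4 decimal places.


dt = T/N = 0.333333; dx = sigma*sqrt(3*dt) = 0.520000
u = exp(dx) = 1.682028; d = 1/u = 0.594521
p_u = 0.126218, p_m = 0.666667, p_d = 0.207115
Discount per step: exp(-r*dt) = 0.990380
Stock lattice S(k, j) with j the centered position index:
  k=0: S(0,+0) = 26.7900
  k=1: S(1,-1) = 15.9272; S(1,+0) = 26.7900; S(1,+1) = 45.0615
  k=2: S(2,-2) = 9.4691; S(2,-1) = 15.9272; S(2,+0) = 26.7900; S(2,+1) = 45.0615; S(2,+2) = 75.7947
  k=3: S(3,-3) = 5.6295; S(3,-2) = 9.4691; S(3,-1) = 15.9272; S(3,+0) = 26.7900; S(3,+1) = 45.0615; S(3,+2) = 75.7947; S(3,+3) = 127.4888
Terminal payoffs V(N, j) = max(K - S_T, 0):
  V(3,-3) = 21.490455; V(3,-2) = 17.650949; V(3,-1) = 11.192795; V(3,+0) = 0.330000; V(3,+1) = 0.000000; V(3,+2) = 0.000000; V(3,+3) = 0.000000
Backward induction: V(k, j) = exp(-r*dt) * [p_u * V(k+1, j+1) + p_m * V(k+1, j) + p_d * V(k+1, j-1)]
  V(2,-2) = exp(-r*dt) * [p_u*11.192795 + p_m*17.650949 + p_d*21.490455] = 17.461423
  V(2,-1) = exp(-r*dt) * [p_u*0.330000 + p_m*11.192795 + p_d*17.650949] = 11.051945
  V(2,+0) = exp(-r*dt) * [p_u*0.000000 + p_m*0.330000 + p_d*11.192795] = 2.513782
  V(2,+1) = exp(-r*dt) * [p_u*0.000000 + p_m*0.000000 + p_d*0.330000] = 0.067691
  V(2,+2) = exp(-r*dt) * [p_u*0.000000 + p_m*0.000000 + p_d*0.000000] = 0.000000
  V(1,-1) = exp(-r*dt) * [p_u*2.513782 + p_m*11.051945 + p_d*17.461423] = 11.193053
  V(1,+0) = exp(-r*dt) * [p_u*0.067691 + p_m*2.513782 + p_d*11.051945] = 3.935202
  V(1,+1) = exp(-r*dt) * [p_u*0.000000 + p_m*0.067691 + p_d*2.513782] = 0.560327
  V(0,+0) = exp(-r*dt) * [p_u*0.560327 + p_m*3.935202 + p_d*11.193053] = 4.964224

Answer: Price = V(0,0) = 4.9642


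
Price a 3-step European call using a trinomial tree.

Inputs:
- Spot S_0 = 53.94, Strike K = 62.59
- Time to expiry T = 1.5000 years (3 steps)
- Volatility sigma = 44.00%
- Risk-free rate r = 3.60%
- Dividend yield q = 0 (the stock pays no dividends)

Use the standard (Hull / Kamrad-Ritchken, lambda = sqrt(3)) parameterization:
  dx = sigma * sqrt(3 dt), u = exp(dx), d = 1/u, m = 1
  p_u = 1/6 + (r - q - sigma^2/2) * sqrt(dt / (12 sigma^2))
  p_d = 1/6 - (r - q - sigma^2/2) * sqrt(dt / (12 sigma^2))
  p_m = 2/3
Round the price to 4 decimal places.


Answer: Price = V(0,0) = 9.5507

Derivation:
dt = T/N = 0.500000; dx = sigma*sqrt(3*dt) = 0.538888
u = exp(dx) = 1.714099; d = 1/u = 0.583397
p_u = 0.138460, p_m = 0.666667, p_d = 0.194873
Discount per step: exp(-r*dt) = 0.982161
Stock lattice S(k, j) with j the centered position index:
  k=0: S(0,+0) = 53.9400
  k=1: S(1,-1) = 31.4684; S(1,+0) = 53.9400; S(1,+1) = 92.4585
  k=2: S(2,-2) = 18.3586; S(2,-1) = 31.4684; S(2,+0) = 53.9400; S(2,+1) = 92.4585; S(2,+2) = 158.4831
  k=3: S(3,-3) = 10.7103; S(3,-2) = 18.3586; S(3,-1) = 31.4684; S(3,+0) = 53.9400; S(3,+1) = 92.4585; S(3,+2) = 158.4831; S(3,+3) = 271.6557
Terminal payoffs V(N, j) = max(S_T - K, 0):
  V(3,-3) = 0.000000; V(3,-2) = 0.000000; V(3,-1) = 0.000000; V(3,+0) = 0.000000; V(3,+1) = 29.868515; V(3,+2) = 95.893075; V(3,+3) = 209.065725
Backward induction: V(k, j) = exp(-r*dt) * [p_u * V(k+1, j+1) + p_m * V(k+1, j) + p_d * V(k+1, j-1)]
  V(2,-2) = exp(-r*dt) * [p_u*0.000000 + p_m*0.000000 + p_d*0.000000] = 0.000000
  V(2,-1) = exp(-r*dt) * [p_u*0.000000 + p_m*0.000000 + p_d*0.000000] = 0.000000
  V(2,+0) = exp(-r*dt) * [p_u*29.868515 + p_m*0.000000 + p_d*0.000000] = 4.061832
  V(2,+1) = exp(-r*dt) * [p_u*95.893075 + p_m*29.868515 + p_d*0.000000] = 32.597668
  V(2,+2) = exp(-r*dt) * [p_u*209.065725 + p_m*95.893075 + p_d*29.868515] = 96.935964
  V(1,-1) = exp(-r*dt) * [p_u*4.061832 + p_m*0.000000 + p_d*0.000000] = 0.552370
  V(1,+0) = exp(-r*dt) * [p_u*32.597668 + p_m*4.061832 + p_d*0.000000] = 7.092553
  V(1,+1) = exp(-r*dt) * [p_u*96.935964 + p_m*32.597668 + p_d*4.061832] = 35.303891
  V(0,+0) = exp(-r*dt) * [p_u*35.303891 + p_m*7.092553 + p_d*0.552370] = 9.550733


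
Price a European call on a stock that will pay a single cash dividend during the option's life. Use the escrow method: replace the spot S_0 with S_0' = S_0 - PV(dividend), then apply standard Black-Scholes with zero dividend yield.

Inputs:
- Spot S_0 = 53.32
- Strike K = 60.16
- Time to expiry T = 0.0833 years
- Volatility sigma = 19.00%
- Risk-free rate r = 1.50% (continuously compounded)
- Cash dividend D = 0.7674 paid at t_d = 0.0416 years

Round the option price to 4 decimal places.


PV(D) = D * exp(-r * t_d) = 0.7674 * 0.99937619 = 0.76692129
S_0' = S_0 - PV(D) = 53.3200 - 0.76692129 = 52.55307871
d1 = (ln(S_0'/K) + (r + sigma^2/2)*T) / (sigma*sqrt(T)) = -2.41497888
d2 = d1 - sigma*sqrt(T) = -2.46981618
exp(-rT) = 0.99875128
N(d1) = 0.00786806; N(d2) = 0.00675912
C = S_0' * N(d1) - K * exp(-rT) * N(d2) = 52.55307871 * 0.00786806 - 60.1600 * 0.99875128 * 0.00675912 = 0.0074

Answer: Price = 0.0074


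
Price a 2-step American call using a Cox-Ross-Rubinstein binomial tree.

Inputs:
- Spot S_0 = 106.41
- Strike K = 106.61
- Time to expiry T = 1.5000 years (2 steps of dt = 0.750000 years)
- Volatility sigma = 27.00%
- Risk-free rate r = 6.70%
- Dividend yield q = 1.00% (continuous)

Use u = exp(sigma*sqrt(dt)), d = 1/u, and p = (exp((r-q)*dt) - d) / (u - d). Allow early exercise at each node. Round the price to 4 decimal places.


dt = T/N = 0.750000
u = exp(sigma*sqrt(dt)) = 1.263426; d = 1/u = 0.791499
p = (exp((r-q)*dt) - d) / (u - d) = 0.534358
Discount per step: exp(-r*dt) = 0.950992
Stock lattice S(k, i) with i counting down-moves:
  k=0: S(0,0) = 106.4100
  k=1: S(1,0) = 134.4411; S(1,1) = 84.2234
  k=2: S(2,0) = 169.8564; S(2,1) = 106.4100; S(2,2) = 66.6627
Terminal payoffs V(N, i) = max(S_T - K, 0):
  V(2,0) = 63.246383; V(2,1) = 0.000000; V(2,2) = 0.000000
Backward induction: V(k, i) = exp(-r*dt) * [p * V(k+1, i) + (1-p) * V(k+1, i+1)]; then take max(V_cont, immediate exercise) for American.
  V(1,0) = exp(-r*dt) * [p*63.246383 + (1-p)*0.000000] = 32.139939; exercise = 27.831131; V(1,0) = max -> 32.139939
  V(1,1) = exp(-r*dt) * [p*0.000000 + (1-p)*0.000000] = 0.000000; exercise = 0.000000; V(1,1) = max -> 0.000000
  V(0,0) = exp(-r*dt) * [p*32.139939 + (1-p)*0.000000] = 16.332565; exercise = 0.000000; V(0,0) = max -> 16.332565

Answer: Price = V(0,0) = 16.3326


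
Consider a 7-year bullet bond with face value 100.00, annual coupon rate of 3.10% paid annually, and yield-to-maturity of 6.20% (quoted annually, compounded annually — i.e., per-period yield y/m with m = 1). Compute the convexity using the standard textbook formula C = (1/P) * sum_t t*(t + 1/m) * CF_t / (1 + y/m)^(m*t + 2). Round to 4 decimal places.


Answer: Convexity = 43.3722

Derivation:
Coupon per period c = face * coupon_rate / m = 3.100000
Periods per year m = 1; per-period yield y/m = 0.062000
Number of cashflows N = 7
Cashflows (t years, CF_t, discount factor 1/(1+y/m)^(m*t), PV):
  t = 1.0000: CF_t = 3.100000, DF = 0.941620, PV = 2.919021
  t = 2.0000: CF_t = 3.100000, DF = 0.886647, PV = 2.748607
  t = 3.0000: CF_t = 3.100000, DF = 0.834885, PV = 2.588142
  t = 4.0000: CF_t = 3.100000, DF = 0.786144, PV = 2.437045
  t = 5.0000: CF_t = 3.100000, DF = 0.740248, PV = 2.294770
  t = 6.0000: CF_t = 3.100000, DF = 0.697032, PV = 2.160800
  t = 7.0000: CF_t = 103.100000, DF = 0.656339, PV = 67.668578
Price P = sum_t PV_t = 82.816963
Convexity numerator sum_t t*(t + 1/m) * CF_t / (1+y/m)^(m*t + 2):
  t = 1.0000: term = 5.176285
  t = 2.0000: term = 14.622273
  t = 3.0000: term = 27.537237
  t = 4.0000: term = 43.216002
  t = 5.0000: term = 61.039551
  t = 6.0000: term = 80.466452
  t = 7.0000: term = 3359.897600
Convexity = (1/P) * sum = 3591.955399 / 82.816963 = 43.372218


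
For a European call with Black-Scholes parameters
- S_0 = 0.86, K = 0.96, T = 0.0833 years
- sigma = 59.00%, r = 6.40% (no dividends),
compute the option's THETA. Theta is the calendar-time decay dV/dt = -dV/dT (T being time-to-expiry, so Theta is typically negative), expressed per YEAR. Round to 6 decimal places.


d1 = -0.5295341388; d2 = -0.6998184012
phi(d1) = 0.3467532888; exp(-qT) = 1.0000000000; exp(-rT) = 0.9946829856
Theta = -S*exp(-qT)*phi(d1)*sigma/(2*sqrt(T)) - r*K*exp(-rT)*N(d2) + q*S*exp(-qT)*N(d1)
N(d1) = 0.2982174844; N(d2) = 0.2420203608; sqrt(T) = 0.2886173938
Term 1 = -0.8600 * 1.0000000000 * 0.3467532888 * 0.5900 / (2 * 0.2886173938) = -0.3048025215
Term 2 = -0.0640 * 0.9600 * 0.9946829856 * 0.2420203608 = -0.0147906684
Term 3 = 0 (no dividend yield, q = 0)
Theta = -0.3048025215 + (-0.0147906684) + (0.0000000000) = -0.319593

Answer: Theta = -0.319593


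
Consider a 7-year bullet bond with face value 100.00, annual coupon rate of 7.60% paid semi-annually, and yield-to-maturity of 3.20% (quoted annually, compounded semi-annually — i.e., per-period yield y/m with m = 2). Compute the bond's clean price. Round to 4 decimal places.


Answer: Price = 127.3991

Derivation:
Coupon per period c = face * coupon_rate / m = 3.800000
Periods per year m = 2; per-period yield y/m = 0.016000
Number of cashflows N = 14
Cashflows (t years, CF_t, discount factor 1/(1+y/m)^(m*t), PV):
  t = 0.5000: CF_t = 3.800000, DF = 0.984252, PV = 3.740157
  t = 1.0000: CF_t = 3.800000, DF = 0.968752, PV = 3.681257
  t = 1.5000: CF_t = 3.800000, DF = 0.953496, PV = 3.623285
  t = 2.0000: CF_t = 3.800000, DF = 0.938480, PV = 3.566225
  t = 2.5000: CF_t = 3.800000, DF = 0.923701, PV = 3.510064
  t = 3.0000: CF_t = 3.800000, DF = 0.909155, PV = 3.454788
  t = 3.5000: CF_t = 3.800000, DF = 0.894837, PV = 3.400381
  t = 4.0000: CF_t = 3.800000, DF = 0.880745, PV = 3.346832
  t = 4.5000: CF_t = 3.800000, DF = 0.866875, PV = 3.294126
  t = 5.0000: CF_t = 3.800000, DF = 0.853224, PV = 3.242250
  t = 5.5000: CF_t = 3.800000, DF = 0.839787, PV = 3.191191
  t = 6.0000: CF_t = 3.800000, DF = 0.826562, PV = 3.140936
  t = 6.5000: CF_t = 3.800000, DF = 0.813545, PV = 3.091473
  t = 7.0000: CF_t = 103.800000, DF = 0.800734, PV = 83.116155
Price P = sum_t PV_t = 127.399121


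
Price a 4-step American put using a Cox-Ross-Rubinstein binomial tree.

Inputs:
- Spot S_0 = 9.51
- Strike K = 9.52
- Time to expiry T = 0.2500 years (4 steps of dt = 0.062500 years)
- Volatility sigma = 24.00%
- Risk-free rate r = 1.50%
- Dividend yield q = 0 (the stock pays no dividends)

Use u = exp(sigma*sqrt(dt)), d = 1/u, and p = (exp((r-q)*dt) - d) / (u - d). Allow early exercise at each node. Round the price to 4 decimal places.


dt = T/N = 0.062500
u = exp(sigma*sqrt(dt)) = 1.061837; d = 1/u = 0.941765
p = (exp((r-q)*dt) - d) / (u - d) = 0.492816
Discount per step: exp(-r*dt) = 0.999063
Stock lattice S(k, i) with i counting down-moves:
  k=0: S(0,0) = 9.5100
  k=1: S(1,0) = 10.0981; S(1,1) = 8.9562
  k=2: S(2,0) = 10.7225; S(2,1) = 9.5100; S(2,2) = 8.4346
  k=3: S(3,0) = 11.3855; S(3,1) = 10.0981; S(3,2) = 8.9562; S(3,3) = 7.9434
  k=4: S(4,0) = 12.0896; S(4,1) = 10.7225; S(4,2) = 9.5100; S(4,3) = 8.4346; S(4,4) = 7.4808
Terminal payoffs V(N, i) = max(K - S_T, 0):
  V(4,0) = 0.000000; V(4,1) = 0.000000; V(4,2) = 0.010000; V(4,3) = 1.085387; V(4,4) = 2.039169
Backward induction: V(k, i) = exp(-r*dt) * [p * V(k+1, i) + (1-p) * V(k+1, i+1)]; then take max(V_cont, immediate exercise) for American.
  V(3,0) = exp(-r*dt) * [p*0.000000 + (1-p)*0.000000] = 0.000000; exercise = 0.000000; V(3,0) = max -> 0.000000
  V(3,1) = exp(-r*dt) * [p*0.000000 + (1-p)*0.010000] = 0.005067; exercise = 0.000000; V(3,1) = max -> 0.005067
  V(3,2) = exp(-r*dt) * [p*0.010000 + (1-p)*1.085387] = 0.554898; exercise = 0.563819; V(3,2) = max -> 0.563819
  V(3,3) = exp(-r*dt) * [p*1.085387 + (1-p)*2.039169] = 1.567659; exercise = 1.576580; V(3,3) = max -> 1.576580
  V(2,0) = exp(-r*dt) * [p*0.000000 + (1-p)*0.005067] = 0.002568; exercise = 0.000000; V(2,0) = max -> 0.002568
  V(2,1) = exp(-r*dt) * [p*0.005067 + (1-p)*0.563819] = 0.288187; exercise = 0.010000; V(2,1) = max -> 0.288187
  V(2,2) = exp(-r*dt) * [p*0.563819 + (1-p)*1.576580] = 1.076466; exercise = 1.085387; V(2,2) = max -> 1.085387
  V(1,0) = exp(-r*dt) * [p*0.002568 + (1-p)*0.288187] = 0.147291; exercise = 0.000000; V(1,0) = max -> 0.147291
  V(1,1) = exp(-r*dt) * [p*0.288187 + (1-p)*1.085387] = 0.691865; exercise = 0.563819; V(1,1) = max -> 0.691865
  V(0,0) = exp(-r*dt) * [p*0.147291 + (1-p)*0.691865] = 0.423093; exercise = 0.010000; V(0,0) = max -> 0.423093

Answer: Price = V(0,0) = 0.4231


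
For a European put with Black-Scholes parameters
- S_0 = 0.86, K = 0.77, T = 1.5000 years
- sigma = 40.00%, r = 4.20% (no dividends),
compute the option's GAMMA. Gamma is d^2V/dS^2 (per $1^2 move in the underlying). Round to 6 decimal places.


Answer: Gamma = 0.791305

Derivation:
d1 = 0.5991898420; d2 = 0.1092918935
phi(d1) = 0.3333865116; exp(-qT) = 1.0000000000; exp(-rT) = 0.9389434737
Gamma = exp(-qT) * phi(d1) / (S * sigma * sqrt(T)) = 1.0000000000 * 0.3333865116 / (0.8600 * 0.4000 * 1.2247448714) = 0.791305


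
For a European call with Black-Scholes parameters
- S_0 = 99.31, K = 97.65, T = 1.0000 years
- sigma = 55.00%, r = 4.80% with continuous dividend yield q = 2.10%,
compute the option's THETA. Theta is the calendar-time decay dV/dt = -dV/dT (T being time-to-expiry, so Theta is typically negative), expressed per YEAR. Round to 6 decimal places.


d1 = 0.3547392974; d2 = -0.1952607026
phi(d1) = 0.3746142243; exp(-qT) = 0.9792189646; exp(-rT) = 0.9531337871
Theta = -S*exp(-qT)*phi(d1)*sigma/(2*sqrt(T)) - r*K*exp(-rT)*N(d2) + q*S*exp(-qT)*N(d1)
N(d1) = 0.6386075460; N(d2) = 0.4225944299; sqrt(T) = 1.0000000000
Term 1 = -99.3100 * 0.9792189646 * 0.3746142243 * 0.5500 / (2 * 1.0000000000) = -10.0182013335
Term 2 = -0.0480 * 97.6500 * 0.9531337871 * 0.4225944299 = -1.8879527385
Term 3 = 0.0210 * 99.3100 * 0.9792189646 * 0.6386075460 = 1.3041457743
Theta = -10.0182013335 + (-1.8879527385) + (1.3041457743) = -10.602008

Answer: Theta = -10.602008


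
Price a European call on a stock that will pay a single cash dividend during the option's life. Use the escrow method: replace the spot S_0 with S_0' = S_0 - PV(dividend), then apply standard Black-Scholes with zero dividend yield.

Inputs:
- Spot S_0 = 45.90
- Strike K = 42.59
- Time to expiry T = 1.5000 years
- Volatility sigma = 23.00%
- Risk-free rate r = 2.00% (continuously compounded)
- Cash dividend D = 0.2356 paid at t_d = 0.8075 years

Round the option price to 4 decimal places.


PV(D) = D * exp(-r * t_d) = 0.2356 * 0.98397971 = 0.23182562
S_0' = S_0 - PV(D) = 45.9000 - 0.23182562 = 45.66817438
d1 = (ln(S_0'/K) + (r + sigma^2/2)*T) / (sigma*sqrt(T)) = 0.49507087
d2 = d1 - sigma*sqrt(T) = 0.21337955
exp(-rT) = 0.97044553
N(d1) = 0.68972495; N(d2) = 0.58448454
C = S_0' * N(d1) - K * exp(-rT) * N(d2) = 45.66817438 * 0.68972495 - 42.5900 * 0.97044553 * 0.58448454 = 7.3410

Answer: Price = 7.3410


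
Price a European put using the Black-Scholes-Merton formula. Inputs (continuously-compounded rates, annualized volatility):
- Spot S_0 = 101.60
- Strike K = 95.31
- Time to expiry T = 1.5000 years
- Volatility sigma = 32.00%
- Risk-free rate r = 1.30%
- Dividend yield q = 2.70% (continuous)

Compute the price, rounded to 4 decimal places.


d1 = (ln(S/K) + (r - q + 0.5*sigma^2) * T) / (sigma * sqrt(T)) = 0.30544320
d2 = d1 - sigma * sqrt(T) = -0.08647516
exp(-rT) = 0.98068890; exp(-qT) = 0.96030916
P = K * exp(-rT) * N(-d2) - S_0 * exp(-qT) * N(-d1)
N(-d1) = 0.38001431; N(-d2) = 0.53445565
P = 95.3100 * 0.98068890 * 0.53445565 - 101.6000 * 0.96030916 * 0.38001431 = 12.8783

Answer: Price = 12.8783


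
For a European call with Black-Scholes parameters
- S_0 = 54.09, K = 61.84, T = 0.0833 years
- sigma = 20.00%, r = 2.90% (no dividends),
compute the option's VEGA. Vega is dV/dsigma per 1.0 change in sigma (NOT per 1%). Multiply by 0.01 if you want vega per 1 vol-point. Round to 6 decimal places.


Answer: Vega = 0.496628

Derivation:
d1 = -2.2489874344; d2 = -2.3067109131
phi(d1) = 0.0318120295; exp(-qT) = 1.0000000000; exp(-rT) = 0.9975872155
Vega = S * exp(-qT) * phi(d1) * sqrt(T) = 54.0900 * 1.0000000000 * 0.0318120295 * 0.2886173938 = 0.496628


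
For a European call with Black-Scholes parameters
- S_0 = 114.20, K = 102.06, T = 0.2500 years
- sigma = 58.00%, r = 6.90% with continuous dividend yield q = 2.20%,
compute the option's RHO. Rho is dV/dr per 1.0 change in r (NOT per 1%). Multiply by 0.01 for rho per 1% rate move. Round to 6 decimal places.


Answer: Rho = 15.334048

Derivation:
d1 = 0.5730704193; d2 = 0.2830704193
phi(d1) = 0.3385297218; exp(-qT) = 0.9945150973; exp(-rT) = 0.9828979294
N(d2) = 0.6114385717
Rho = K*T*exp(-rT)*N(d2) = 102.0600 * 0.2500 * 0.9828979294 * 0.6114385717 = 15.334048


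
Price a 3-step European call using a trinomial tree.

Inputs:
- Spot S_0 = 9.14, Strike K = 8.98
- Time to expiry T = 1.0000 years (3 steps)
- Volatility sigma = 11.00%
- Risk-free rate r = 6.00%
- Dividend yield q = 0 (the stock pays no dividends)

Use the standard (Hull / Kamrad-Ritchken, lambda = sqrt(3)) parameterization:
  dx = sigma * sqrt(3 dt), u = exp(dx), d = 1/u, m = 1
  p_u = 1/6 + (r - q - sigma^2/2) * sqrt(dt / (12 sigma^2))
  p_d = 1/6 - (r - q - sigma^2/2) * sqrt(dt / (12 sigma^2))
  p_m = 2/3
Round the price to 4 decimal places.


dt = T/N = 0.333333; dx = sigma*sqrt(3*dt) = 0.110000
u = exp(dx) = 1.116278; d = 1/u = 0.895834
p_u = 0.248409, p_m = 0.666667, p_d = 0.084924
Discount per step: exp(-r*dt) = 0.980199
Stock lattice S(k, j) with j the centered position index:
  k=0: S(0,+0) = 9.1400
  k=1: S(1,-1) = 8.1879; S(1,+0) = 9.1400; S(1,+1) = 10.2028
  k=2: S(2,-2) = 7.3350; S(2,-1) = 8.1879; S(2,+0) = 9.1400; S(2,+1) = 10.2028; S(2,+2) = 11.3891
  k=3: S(3,-3) = 6.5710; S(3,-2) = 7.3350; S(3,-1) = 8.1879; S(3,+0) = 9.1400; S(3,+1) = 10.2028; S(3,+2) = 11.3891; S(3,+3) = 12.7134
Terminal payoffs V(N, j) = max(S_T - K, 0):
  V(3,-3) = 0.000000; V(3,-2) = 0.000000; V(3,-1) = 0.000000; V(3,+0) = 0.160000; V(3,+1) = 1.222782; V(3,+2) = 2.409141; V(3,+3) = 3.733449
Backward induction: V(k, j) = exp(-r*dt) * [p_u * V(k+1, j+1) + p_m * V(k+1, j) + p_d * V(k+1, j-1)]
  V(2,-2) = exp(-r*dt) * [p_u*0.000000 + p_m*0.000000 + p_d*0.000000] = 0.000000
  V(2,-1) = exp(-r*dt) * [p_u*0.160000 + p_m*0.000000 + p_d*0.000000] = 0.038958
  V(2,+0) = exp(-r*dt) * [p_u*1.222782 + p_m*0.160000 + p_d*0.000000] = 0.402290
  V(2,+1) = exp(-r*dt) * [p_u*2.409141 + p_m*1.222782 + p_d*0.160000] = 1.398967
  V(2,+2) = exp(-r*dt) * [p_u*3.733449 + p_m*2.409141 + p_d*1.222782] = 2.585137
  V(1,-1) = exp(-r*dt) * [p_u*0.402290 + p_m*0.038958 + p_d*0.000000] = 0.123412
  V(1,+0) = exp(-r*dt) * [p_u*1.398967 + p_m*0.402290 + p_d*0.038958] = 0.606761
  V(1,+1) = exp(-r*dt) * [p_u*2.585137 + p_m*1.398967 + p_d*0.402290] = 1.577121
  V(0,+0) = exp(-r*dt) * [p_u*1.577121 + p_m*0.606761 + p_d*0.123412] = 0.790784

Answer: Price = V(0,0) = 0.7908
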